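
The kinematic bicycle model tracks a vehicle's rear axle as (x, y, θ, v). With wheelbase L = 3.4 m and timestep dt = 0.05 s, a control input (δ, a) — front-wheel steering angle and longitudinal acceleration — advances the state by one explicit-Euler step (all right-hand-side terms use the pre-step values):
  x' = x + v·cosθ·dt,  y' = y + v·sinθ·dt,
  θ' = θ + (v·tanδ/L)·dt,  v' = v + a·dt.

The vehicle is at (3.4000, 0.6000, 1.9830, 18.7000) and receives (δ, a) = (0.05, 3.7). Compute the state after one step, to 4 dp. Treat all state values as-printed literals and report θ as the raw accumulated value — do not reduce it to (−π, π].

x' = 3.4000 + 18.7000·cos(1.9830)·0.05 = 3.0254
y' = 0.6000 + 18.7000·sin(1.9830)·0.05 = 1.4567
θ' = 1.9830 + (18.7000/3.4)·tan(0.05)·0.05 = 1.9968
v' = 18.7000 + 3.7000·0.05 = 18.8850

(3.0254, 1.4567, 1.9968, 18.8850)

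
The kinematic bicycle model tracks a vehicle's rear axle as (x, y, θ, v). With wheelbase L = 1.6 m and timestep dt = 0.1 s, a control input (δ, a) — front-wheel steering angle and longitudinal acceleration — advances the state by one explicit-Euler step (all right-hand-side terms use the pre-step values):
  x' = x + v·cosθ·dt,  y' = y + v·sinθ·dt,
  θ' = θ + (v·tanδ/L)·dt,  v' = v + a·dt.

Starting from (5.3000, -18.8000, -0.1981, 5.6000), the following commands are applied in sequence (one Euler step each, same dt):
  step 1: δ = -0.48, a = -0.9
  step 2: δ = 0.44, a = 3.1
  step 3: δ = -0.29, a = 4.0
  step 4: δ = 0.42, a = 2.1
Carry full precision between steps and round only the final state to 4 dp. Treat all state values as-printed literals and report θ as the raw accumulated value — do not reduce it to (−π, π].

(7.5180, -19.4404, -0.1531, 6.4300)

after step 1 (δ=-0.48, a=-0.9): (5.849048, -18.910212, -0.380314, 5.510000)
after step 2 (δ=0.44, a=3.1): (6.360678, -19.114750, -0.218189, 5.820000)
after step 3 (δ=-0.29, a=4.0): (6.928879, -19.240730, -0.326736, 6.220000)
after step 4 (δ=0.42, a=2.1): (7.517972, -19.440364, -0.153131, 6.430000)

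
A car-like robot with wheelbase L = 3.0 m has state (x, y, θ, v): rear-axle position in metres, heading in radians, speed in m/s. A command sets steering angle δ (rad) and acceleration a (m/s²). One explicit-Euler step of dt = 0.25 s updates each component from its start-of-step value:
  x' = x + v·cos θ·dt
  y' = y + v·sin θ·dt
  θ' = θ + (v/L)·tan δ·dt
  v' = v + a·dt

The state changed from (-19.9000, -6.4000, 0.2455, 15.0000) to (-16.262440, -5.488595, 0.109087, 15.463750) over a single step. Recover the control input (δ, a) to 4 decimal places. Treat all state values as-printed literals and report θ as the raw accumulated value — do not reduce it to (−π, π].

δ = -0.1087, a = 1.8550

a = (v'−v)/dt = (0.463750)/0.25 = 1.8550
Δθ = θ'−θ = -0.136413;  (v·dt/L) = 15.0000·0.25/3.0 = 1.250000
tan δ = Δθ·L/(v·dt) = -0.109130  →  δ = -0.1087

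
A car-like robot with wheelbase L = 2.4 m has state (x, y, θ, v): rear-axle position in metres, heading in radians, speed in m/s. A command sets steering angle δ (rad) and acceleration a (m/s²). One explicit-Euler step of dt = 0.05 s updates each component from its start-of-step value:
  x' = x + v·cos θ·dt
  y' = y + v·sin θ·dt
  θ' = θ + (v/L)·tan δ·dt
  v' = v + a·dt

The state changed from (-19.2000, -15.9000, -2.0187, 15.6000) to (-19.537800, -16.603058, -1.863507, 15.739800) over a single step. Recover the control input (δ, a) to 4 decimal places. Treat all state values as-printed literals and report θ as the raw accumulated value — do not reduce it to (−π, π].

a = (v'−v)/dt = (0.139800)/0.05 = 2.7960
Δθ = θ'−θ = 0.155193;  (v·dt/L) = 15.6000·0.05/2.4 = 0.325000
tan δ = Δθ·L/(v·dt) = 0.477517  →  δ = 0.4455

δ = 0.4455, a = 2.7960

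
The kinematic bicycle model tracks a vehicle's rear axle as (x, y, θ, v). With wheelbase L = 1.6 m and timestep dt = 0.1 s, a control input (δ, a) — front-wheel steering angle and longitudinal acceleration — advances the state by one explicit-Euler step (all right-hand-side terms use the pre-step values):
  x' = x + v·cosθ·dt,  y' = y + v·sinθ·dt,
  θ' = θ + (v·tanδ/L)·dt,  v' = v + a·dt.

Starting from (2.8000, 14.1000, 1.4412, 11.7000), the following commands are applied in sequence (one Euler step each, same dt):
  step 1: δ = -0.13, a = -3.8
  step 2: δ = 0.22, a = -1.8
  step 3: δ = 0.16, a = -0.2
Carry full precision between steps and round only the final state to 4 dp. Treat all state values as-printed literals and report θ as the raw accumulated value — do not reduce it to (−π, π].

after step 1 (δ=-0.13, a=-3.8): (2.951204, 15.260189, 1.345598, 11.320000)
after step 2 (δ=0.22, a=-1.8): (3.203978, 16.363605, 1.503809, 11.140000)
after step 3 (δ=0.16, a=-0.2): (3.278546, 17.475107, 1.616170, 11.120000)

(3.2785, 17.4751, 1.6162, 11.1200)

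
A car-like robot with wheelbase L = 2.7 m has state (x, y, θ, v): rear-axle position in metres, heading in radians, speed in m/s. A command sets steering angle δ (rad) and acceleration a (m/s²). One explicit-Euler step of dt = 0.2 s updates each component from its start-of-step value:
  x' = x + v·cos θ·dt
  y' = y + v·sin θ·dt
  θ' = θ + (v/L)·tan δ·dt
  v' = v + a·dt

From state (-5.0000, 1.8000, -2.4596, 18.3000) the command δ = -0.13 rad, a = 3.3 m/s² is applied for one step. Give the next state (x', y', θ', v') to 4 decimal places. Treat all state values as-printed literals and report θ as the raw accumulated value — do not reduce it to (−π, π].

(-7.8413, -0.5070, -2.6368, 18.9600)

x' = -5.0000 + 18.3000·cos(-2.4596)·0.2 = -7.8413
y' = 1.8000 + 18.3000·sin(-2.4596)·0.2 = -0.5070
θ' = -2.4596 + (18.3000/2.7)·tan(-0.13)·0.2 = -2.6368
v' = 18.3000 + 3.3000·0.2 = 18.9600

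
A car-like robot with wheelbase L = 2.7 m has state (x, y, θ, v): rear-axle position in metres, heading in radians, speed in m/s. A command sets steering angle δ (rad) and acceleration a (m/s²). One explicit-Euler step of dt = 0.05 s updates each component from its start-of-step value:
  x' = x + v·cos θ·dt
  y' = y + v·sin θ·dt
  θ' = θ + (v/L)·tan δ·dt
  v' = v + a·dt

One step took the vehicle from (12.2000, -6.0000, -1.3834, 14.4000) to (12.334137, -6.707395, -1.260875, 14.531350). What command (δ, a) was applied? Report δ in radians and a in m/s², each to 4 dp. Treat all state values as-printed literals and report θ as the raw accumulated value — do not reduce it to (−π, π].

δ = 0.4307, a = 2.6270

a = (v'−v)/dt = (0.131350)/0.05 = 2.6270
Δθ = θ'−θ = 0.122525;  (v·dt/L) = 14.4000·0.05/2.7 = 0.266667
tan δ = Δθ·L/(v·dt) = 0.459469  →  δ = 0.4307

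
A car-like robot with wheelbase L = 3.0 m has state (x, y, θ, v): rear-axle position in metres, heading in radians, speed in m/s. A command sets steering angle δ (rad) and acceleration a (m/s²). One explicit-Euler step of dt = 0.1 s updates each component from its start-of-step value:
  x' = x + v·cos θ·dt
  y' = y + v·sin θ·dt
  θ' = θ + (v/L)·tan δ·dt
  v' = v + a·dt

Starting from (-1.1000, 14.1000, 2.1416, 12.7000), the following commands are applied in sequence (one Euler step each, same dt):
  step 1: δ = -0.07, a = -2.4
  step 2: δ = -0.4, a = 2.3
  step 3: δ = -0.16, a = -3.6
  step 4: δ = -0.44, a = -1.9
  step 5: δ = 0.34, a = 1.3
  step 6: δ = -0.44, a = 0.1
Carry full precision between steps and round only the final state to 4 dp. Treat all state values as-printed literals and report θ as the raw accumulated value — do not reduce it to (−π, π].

after step 1 (δ=-0.07, a=-2.4): (-1.786192, 15.168663, 2.111918, 12.460000)
after step 2 (δ=-0.4, a=2.3): (-2.428004, 16.236649, 1.936318, 12.690000)
after step 3 (δ=-0.16, a=-3.6): (-2.881591, 17.421815, 1.868055, 12.330000)
after step 4 (δ=-0.44, a=-1.9): (-3.242736, 18.600740, 1.674564, 12.140000)
after step 5 (δ=0.34, a=1.3): (-3.368484, 19.808210, 1.817709, 12.270000)
after step 6 (δ=-0.44, a=0.1): (-3.668377, 20.997997, 1.625160, 12.280000)

(-3.6684, 20.9980, 1.6252, 12.2800)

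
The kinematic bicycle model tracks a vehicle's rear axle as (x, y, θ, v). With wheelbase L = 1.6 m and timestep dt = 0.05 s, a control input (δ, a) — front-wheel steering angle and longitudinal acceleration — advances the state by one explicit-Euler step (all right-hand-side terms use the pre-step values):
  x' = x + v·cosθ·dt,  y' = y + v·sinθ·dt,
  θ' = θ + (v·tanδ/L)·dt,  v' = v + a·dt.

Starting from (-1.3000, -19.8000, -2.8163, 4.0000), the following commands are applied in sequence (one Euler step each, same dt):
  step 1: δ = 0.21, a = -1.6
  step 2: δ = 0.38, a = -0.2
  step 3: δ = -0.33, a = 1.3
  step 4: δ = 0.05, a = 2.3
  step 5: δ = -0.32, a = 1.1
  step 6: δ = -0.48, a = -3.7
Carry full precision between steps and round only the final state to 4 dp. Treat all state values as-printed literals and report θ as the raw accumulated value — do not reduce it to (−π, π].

after step 1 (δ=0.21, a=-1.6): (-1.489511, -19.863917, -2.789657, 3.920000)
after step 2 (δ=0.38, a=-0.2): (-1.673498, -19.931481, -2.740729, 3.910000)
after step 3 (δ=-0.33, a=1.3): (-1.853500, -20.007768, -2.782581, 3.975000)
after step 4 (δ=0.05, a=2.3): (-2.039578, -20.077599, -2.776365, 4.090000)
after step 5 (δ=-0.32, a=1.1): (-2.230590, -20.150638, -2.818721, 4.145000)
after step 6 (δ=-0.48, a=-3.7): (-2.427131, -20.216397, -2.886156, 3.960000)

(-2.4271, -20.2164, -2.8862, 3.9600)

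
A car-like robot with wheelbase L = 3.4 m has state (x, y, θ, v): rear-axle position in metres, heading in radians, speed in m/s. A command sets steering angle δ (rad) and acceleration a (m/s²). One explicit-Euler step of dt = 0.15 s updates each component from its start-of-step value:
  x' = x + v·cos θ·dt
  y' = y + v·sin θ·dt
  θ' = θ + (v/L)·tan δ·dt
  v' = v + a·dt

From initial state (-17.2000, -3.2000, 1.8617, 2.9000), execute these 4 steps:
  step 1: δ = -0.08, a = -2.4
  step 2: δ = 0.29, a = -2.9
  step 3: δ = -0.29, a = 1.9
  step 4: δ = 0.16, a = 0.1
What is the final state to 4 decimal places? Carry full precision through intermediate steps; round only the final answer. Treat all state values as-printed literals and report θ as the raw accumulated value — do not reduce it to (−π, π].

after step 1 (δ=-0.08, a=-2.4): (-17.324766, -2.783276, 1.851443, 2.540000)
after step 2 (δ=0.29, a=-2.9): (-17.430294, -2.417183, 1.884883, 2.105000)
after step 3 (δ=-0.29, a=1.9): (-17.527844, -2.116879, 1.857170, 2.390000)
after step 4 (δ=0.16, a=0.1): (-17.629112, -1.772979, 1.874186, 2.405000)

(-17.6291, -1.7730, 1.8742, 2.4050)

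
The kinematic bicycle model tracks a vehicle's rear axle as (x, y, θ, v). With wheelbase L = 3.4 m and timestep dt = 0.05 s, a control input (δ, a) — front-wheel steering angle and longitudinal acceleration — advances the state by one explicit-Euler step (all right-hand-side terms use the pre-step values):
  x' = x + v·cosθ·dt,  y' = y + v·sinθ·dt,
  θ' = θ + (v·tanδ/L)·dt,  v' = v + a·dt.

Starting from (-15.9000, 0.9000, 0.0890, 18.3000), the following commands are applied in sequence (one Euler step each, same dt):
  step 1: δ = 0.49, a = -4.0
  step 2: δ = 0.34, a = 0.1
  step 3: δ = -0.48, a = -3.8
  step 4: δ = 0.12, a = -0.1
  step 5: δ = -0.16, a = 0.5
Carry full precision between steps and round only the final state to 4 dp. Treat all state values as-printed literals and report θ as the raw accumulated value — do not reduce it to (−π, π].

after step 1 (δ=0.49, a=-4.0): (-14.988621, 0.981328, 0.232544, 18.100000)
after step 2 (δ=0.34, a=0.1): (-14.107981, 1.189888, 0.326701, 18.105000)
after step 3 (δ=-0.48, a=-3.8): (-13.250613, 1.480401, 0.188088, 17.915000)
after step 4 (δ=0.12, a=-0.1): (-12.370661, 1.647889, 0.219855, 17.910000)
after step 5 (δ=-0.16, a=0.5): (-11.496717, 1.843187, 0.177351, 17.935000)

(-11.4967, 1.8432, 0.1774, 17.9350)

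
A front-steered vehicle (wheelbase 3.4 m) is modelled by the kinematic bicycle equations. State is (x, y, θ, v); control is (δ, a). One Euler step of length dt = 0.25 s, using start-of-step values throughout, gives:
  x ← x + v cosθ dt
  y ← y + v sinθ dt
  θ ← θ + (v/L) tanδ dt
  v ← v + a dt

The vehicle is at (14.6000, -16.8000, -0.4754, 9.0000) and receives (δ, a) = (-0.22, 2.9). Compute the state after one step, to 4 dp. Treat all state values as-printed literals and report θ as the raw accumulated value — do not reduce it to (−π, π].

(16.6005, -17.8298, -0.6234, 9.7250)

x' = 14.6000 + 9.0000·cos(-0.4754)·0.25 = 16.6005
y' = -16.8000 + 9.0000·sin(-0.4754)·0.25 = -17.8298
θ' = -0.4754 + (9.0000/3.4)·tan(-0.22)·0.25 = -0.6234
v' = 9.0000 + 2.9000·0.25 = 9.7250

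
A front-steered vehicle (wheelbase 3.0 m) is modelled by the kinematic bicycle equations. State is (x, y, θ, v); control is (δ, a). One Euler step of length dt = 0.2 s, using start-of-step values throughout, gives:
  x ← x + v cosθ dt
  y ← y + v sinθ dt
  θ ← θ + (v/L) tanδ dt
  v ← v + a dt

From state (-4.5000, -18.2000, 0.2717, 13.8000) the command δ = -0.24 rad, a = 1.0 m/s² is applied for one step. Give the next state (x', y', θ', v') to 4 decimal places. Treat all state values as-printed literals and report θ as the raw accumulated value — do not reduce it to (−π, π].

(-1.8412, -17.4593, 0.0466, 14.0000)

x' = -4.5000 + 13.8000·cos(0.2717)·0.2 = -1.8412
y' = -18.2000 + 13.8000·sin(0.2717)·0.2 = -17.4593
θ' = 0.2717 + (13.8000/3.0)·tan(-0.24)·0.2 = 0.0466
v' = 13.8000 + 1.0000·0.2 = 14.0000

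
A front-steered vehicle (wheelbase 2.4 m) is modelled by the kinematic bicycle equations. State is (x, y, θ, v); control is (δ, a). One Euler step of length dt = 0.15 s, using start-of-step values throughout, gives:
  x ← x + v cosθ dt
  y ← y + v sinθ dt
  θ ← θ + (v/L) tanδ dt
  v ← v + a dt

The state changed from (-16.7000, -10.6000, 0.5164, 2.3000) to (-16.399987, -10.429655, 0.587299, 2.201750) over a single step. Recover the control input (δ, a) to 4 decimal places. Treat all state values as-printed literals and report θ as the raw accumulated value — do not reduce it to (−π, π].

δ = 0.4582, a = -0.6550

a = (v'−v)/dt = (-0.098250)/0.15 = -0.6550
Δθ = θ'−θ = 0.070899;  (v·dt/L) = 2.3000·0.15/2.4 = 0.143750
tan δ = Δθ·L/(v·dt) = 0.493210  →  δ = 0.4582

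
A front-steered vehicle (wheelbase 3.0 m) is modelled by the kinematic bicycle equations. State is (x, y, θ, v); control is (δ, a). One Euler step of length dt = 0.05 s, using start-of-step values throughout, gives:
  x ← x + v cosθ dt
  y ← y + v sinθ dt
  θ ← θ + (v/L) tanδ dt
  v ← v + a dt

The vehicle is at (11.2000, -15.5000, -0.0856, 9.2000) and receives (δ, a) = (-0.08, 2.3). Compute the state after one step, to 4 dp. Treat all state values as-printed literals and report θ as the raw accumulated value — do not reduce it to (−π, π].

x' = 11.2000 + 9.2000·cos(-0.0856)·0.05 = 11.6583
y' = -15.5000 + 9.2000·sin(-0.0856)·0.05 = -15.5393
θ' = -0.0856 + (9.2000/3.0)·tan(-0.08)·0.05 = -0.0979
v' = 9.2000 + 2.3000·0.05 = 9.3150

(11.6583, -15.5393, -0.0979, 9.3150)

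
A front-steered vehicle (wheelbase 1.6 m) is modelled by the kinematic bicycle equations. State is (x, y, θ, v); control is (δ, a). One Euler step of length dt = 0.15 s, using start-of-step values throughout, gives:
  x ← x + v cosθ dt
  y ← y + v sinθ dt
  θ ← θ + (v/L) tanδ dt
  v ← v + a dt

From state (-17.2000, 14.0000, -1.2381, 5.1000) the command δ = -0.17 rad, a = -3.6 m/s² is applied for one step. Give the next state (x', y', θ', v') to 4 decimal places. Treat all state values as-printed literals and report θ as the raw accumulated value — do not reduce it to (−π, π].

(-16.9502, 13.2769, -1.3202, 4.5600)

x' = -17.2000 + 5.1000·cos(-1.2381)·0.15 = -16.9502
y' = 14.0000 + 5.1000·sin(-1.2381)·0.15 = 13.2769
θ' = -1.2381 + (5.1000/1.6)·tan(-0.17)·0.15 = -1.3202
v' = 5.1000 − 3.6000·0.15 = 4.5600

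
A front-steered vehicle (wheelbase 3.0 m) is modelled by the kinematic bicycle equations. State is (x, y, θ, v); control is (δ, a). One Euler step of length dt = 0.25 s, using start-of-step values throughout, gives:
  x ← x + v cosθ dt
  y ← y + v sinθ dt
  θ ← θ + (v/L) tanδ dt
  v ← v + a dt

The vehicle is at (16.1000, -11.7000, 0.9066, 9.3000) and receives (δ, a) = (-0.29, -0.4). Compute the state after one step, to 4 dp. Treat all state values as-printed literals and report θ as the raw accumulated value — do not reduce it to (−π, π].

x' = 16.1000 + 9.3000·cos(0.9066)·0.25 = 17.5332
y' = -11.7000 + 9.3000·sin(0.9066)·0.25 = -9.8693
θ' = 0.9066 + (9.3000/3.0)·tan(-0.29)·0.25 = 0.6753
v' = 9.3000 − 0.4000·0.25 = 9.2000

(17.5332, -9.8693, 0.6753, 9.2000)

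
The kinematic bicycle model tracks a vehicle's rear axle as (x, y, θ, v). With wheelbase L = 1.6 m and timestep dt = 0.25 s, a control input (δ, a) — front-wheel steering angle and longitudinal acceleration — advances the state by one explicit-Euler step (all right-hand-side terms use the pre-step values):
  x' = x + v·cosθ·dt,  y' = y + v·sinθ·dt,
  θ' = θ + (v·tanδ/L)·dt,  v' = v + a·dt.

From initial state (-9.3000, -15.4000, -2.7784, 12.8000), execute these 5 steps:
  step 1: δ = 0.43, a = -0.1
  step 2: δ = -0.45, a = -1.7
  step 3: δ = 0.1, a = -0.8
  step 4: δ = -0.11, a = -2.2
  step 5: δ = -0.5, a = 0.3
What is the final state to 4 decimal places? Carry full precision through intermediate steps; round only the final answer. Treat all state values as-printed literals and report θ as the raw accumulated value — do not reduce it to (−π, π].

(-21.5616, -22.8968, -3.8316, 11.6750)

after step 1 (δ=0.43, a=-0.1): (-12.291256, -16.536833, -1.861158, 12.775000)
after step 2 (δ=-0.45, a=-1.7): (-13.205622, -19.596894, -2.825381, 12.350000)
after step 3 (δ=0.1, a=-0.8): (-16.140045, -20.557008, -2.631767, 12.150000)
after step 4 (δ=-0.11, a=-2.2): (-18.791264, -22.039386, -2.841441, 11.600000)
after step 5 (δ=-0.5, a=0.3): (-21.561610, -22.896814, -3.831614, 11.675000)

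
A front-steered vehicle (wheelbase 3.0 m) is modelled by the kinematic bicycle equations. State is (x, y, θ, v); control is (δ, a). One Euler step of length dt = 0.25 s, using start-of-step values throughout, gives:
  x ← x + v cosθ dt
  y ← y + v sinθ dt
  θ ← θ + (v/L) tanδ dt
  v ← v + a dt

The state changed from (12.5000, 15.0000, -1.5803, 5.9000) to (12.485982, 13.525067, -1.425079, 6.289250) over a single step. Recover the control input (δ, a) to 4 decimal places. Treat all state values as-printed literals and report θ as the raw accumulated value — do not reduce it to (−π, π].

a = (v'−v)/dt = (0.389250)/0.25 = 1.5570
Δθ = θ'−θ = 0.155221;  (v·dt/L) = 5.9000·0.25/3.0 = 0.491667
tan δ = Δθ·L/(v·dt) = 0.315704  →  δ = 0.3058

δ = 0.3058, a = 1.5570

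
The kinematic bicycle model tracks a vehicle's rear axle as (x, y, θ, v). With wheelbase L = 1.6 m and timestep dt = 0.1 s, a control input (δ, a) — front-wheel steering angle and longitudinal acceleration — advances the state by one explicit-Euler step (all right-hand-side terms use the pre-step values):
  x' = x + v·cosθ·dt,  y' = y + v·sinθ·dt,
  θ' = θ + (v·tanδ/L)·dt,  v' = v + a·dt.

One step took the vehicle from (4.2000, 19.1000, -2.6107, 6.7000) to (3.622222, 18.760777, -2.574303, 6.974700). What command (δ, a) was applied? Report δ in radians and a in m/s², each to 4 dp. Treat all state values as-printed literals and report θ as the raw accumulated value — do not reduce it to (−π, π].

δ = 0.0867, a = 2.7470

a = (v'−v)/dt = (0.274700)/0.1 = 2.7470
Δθ = θ'−θ = 0.036397;  (v·dt/L) = 6.7000·0.1/1.6 = 0.418750
tan δ = Δθ·L/(v·dt) = 0.086918  →  δ = 0.0867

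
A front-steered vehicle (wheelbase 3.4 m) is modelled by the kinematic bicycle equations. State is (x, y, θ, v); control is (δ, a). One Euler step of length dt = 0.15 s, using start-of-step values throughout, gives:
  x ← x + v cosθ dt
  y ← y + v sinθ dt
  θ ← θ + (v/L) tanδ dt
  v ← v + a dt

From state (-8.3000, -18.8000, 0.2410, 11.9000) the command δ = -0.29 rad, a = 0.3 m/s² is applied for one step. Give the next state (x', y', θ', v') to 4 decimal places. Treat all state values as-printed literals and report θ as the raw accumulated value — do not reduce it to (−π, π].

(-6.5666, -18.3740, 0.0843, 11.9450)

x' = -8.3000 + 11.9000·cos(0.2410)·0.15 = -6.5666
y' = -18.8000 + 11.9000·sin(0.2410)·0.15 = -18.3740
θ' = 0.2410 + (11.9000/3.4)·tan(-0.29)·0.15 = 0.0843
v' = 11.9000 + 0.3000·0.15 = 11.9450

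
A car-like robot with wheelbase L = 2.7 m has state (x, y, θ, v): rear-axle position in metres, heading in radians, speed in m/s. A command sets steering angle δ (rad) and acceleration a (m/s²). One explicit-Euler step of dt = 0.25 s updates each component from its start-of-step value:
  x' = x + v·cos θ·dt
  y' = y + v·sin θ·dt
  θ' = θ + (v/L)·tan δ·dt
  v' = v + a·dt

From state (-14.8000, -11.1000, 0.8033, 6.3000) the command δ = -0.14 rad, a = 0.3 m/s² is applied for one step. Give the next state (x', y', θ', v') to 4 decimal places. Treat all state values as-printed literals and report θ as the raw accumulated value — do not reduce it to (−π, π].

x' = -14.8000 + 6.3000·cos(0.8033)·0.25 = -13.7064
y' = -11.1000 + 6.3000·sin(0.8033)·0.25 = -9.9665
θ' = 0.8033 + (6.3000/2.7)·tan(-0.14)·0.25 = 0.7211
v' = 6.3000 + 0.3000·0.25 = 6.3750

(-13.7064, -9.9665, 0.7211, 6.3750)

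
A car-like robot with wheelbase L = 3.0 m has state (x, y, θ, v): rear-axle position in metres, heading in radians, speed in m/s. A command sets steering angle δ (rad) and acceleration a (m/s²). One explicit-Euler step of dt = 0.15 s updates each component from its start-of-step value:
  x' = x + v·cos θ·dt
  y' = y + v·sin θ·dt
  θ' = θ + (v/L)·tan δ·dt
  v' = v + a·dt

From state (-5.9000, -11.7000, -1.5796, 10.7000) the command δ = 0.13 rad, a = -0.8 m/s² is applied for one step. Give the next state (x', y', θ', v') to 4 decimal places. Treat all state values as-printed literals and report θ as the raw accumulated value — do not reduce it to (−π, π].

(-5.9141, -13.3049, -1.5097, 10.5800)

x' = -5.9000 + 10.7000·cos(-1.5796)·0.15 = -5.9141
y' = -11.7000 + 10.7000·sin(-1.5796)·0.15 = -13.3049
θ' = -1.5796 + (10.7000/3.0)·tan(0.13)·0.15 = -1.5097
v' = 10.7000 − 0.8000·0.15 = 10.5800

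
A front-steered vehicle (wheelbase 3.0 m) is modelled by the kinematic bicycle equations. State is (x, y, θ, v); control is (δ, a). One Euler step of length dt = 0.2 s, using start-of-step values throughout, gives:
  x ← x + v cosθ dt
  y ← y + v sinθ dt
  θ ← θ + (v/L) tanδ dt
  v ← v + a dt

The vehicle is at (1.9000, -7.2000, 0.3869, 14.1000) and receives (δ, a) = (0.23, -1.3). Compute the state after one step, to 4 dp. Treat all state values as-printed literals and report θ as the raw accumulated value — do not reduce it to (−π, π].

x' = 1.9000 + 14.1000·cos(0.3869)·0.2 = 4.5116
y' = -7.2000 + 14.1000·sin(0.3869)·0.2 = -6.1360
θ' = 0.3869 + (14.1000/3.0)·tan(0.23)·0.2 = 0.6070
v' = 14.1000 − 1.3000·0.2 = 13.8400

(4.5116, -6.1360, 0.6070, 13.8400)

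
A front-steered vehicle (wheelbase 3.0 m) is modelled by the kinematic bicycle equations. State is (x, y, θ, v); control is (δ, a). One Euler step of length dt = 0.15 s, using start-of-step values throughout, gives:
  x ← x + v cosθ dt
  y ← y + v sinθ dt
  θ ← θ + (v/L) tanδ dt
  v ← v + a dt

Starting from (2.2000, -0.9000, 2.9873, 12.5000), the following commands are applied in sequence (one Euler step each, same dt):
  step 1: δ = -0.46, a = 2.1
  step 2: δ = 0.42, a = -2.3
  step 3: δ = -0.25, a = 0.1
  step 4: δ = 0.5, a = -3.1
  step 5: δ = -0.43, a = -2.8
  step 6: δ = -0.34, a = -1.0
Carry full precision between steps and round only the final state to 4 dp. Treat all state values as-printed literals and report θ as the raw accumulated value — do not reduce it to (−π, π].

after step 1 (δ=-0.46, a=2.1): (0.347274, -0.611848, 2.677645, 12.815000)
after step 2 (δ=0.42, a=-2.3): (-1.371780, 0.248325, 2.963786, 12.470000)
after step 3 (δ=-0.25, a=0.1): (-3.212790, 0.579163, 2.804580, 12.485000)
after step 4 (δ=0.5, a=-3.1): (-4.980192, 1.198424, 3.145610, 12.020000)
after step 5 (δ=-0.43, a=-2.8): (-6.783177, 1.191181, 2.869978, 11.600000)
after step 6 (δ=-0.34, a=-1.0): (-8.459387, 1.658001, 2.664811, 11.450000)

(-8.4594, 1.6580, 2.6648, 11.4500)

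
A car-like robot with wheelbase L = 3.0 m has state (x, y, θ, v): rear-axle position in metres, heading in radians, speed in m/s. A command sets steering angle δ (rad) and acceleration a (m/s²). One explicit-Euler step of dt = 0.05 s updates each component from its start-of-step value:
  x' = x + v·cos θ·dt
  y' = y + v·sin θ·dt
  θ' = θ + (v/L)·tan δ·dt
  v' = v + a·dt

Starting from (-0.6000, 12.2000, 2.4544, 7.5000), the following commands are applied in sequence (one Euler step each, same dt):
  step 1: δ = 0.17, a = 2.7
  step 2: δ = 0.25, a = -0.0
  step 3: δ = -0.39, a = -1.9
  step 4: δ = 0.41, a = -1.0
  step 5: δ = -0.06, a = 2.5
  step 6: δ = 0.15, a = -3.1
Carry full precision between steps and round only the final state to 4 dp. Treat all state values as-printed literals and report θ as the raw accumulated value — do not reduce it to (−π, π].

after step 1 (δ=0.17, a=2.7): (-0.889886, 12.437889, 2.475857, 7.635000)
after step 2 (δ=0.25, a=-0.0): (-1.190118, 12.673672, 2.508349, 7.635000)
after step 3 (δ=-0.39, a=-1.9): (-1.497852, 12.899577, 2.456043, 7.540000)
after step 4 (δ=0.41, a=-1.0): (-1.789677, 13.138255, 2.510661, 7.490000)
after step 5 (δ=-0.06, a=2.5): (-2.092077, 13.359172, 2.503162, 7.615000)
after step 6 (δ=0.15, a=-3.1): (-2.397832, 13.586074, 2.522344, 7.460000)

(-2.3978, 13.5861, 2.5223, 7.4600)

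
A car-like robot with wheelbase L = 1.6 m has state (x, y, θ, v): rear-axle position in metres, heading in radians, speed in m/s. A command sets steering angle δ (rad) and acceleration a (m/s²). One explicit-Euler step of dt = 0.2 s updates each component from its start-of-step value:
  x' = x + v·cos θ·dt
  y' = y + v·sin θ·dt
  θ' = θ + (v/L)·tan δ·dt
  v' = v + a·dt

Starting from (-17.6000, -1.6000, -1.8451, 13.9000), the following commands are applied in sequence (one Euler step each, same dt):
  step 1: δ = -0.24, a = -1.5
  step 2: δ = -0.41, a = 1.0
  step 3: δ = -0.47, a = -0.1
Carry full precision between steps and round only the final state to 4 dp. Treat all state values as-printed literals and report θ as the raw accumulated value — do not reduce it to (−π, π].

after step 1 (δ=-0.24, a=-1.5): (-18.353037, -4.276067, -2.270295, 13.600000)
after step 2 (δ=-0.41, a=1.0): (-20.104267, -6.357316, -3.009168, 13.800000)
after step 3 (δ=-0.47, a=-0.1): (-22.840102, -6.721739, -3.885409, 13.780000)

(-22.8401, -6.7217, -3.8854, 13.7800)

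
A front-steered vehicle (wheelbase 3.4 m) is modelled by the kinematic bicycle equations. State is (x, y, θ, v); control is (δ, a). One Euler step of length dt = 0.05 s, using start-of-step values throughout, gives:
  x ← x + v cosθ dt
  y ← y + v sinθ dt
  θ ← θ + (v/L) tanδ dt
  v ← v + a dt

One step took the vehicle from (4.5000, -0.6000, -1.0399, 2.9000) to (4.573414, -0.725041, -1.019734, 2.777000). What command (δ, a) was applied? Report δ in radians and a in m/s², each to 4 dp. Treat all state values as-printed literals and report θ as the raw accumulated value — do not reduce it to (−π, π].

δ = 0.4417, a = -2.4600

a = (v'−v)/dt = (-0.123000)/0.05 = -2.4600
Δθ = θ'−θ = 0.020166;  (v·dt/L) = 2.9000·0.05/3.4 = 0.042647
tan δ = Δθ·L/(v·dt) = 0.472858  →  δ = 0.4417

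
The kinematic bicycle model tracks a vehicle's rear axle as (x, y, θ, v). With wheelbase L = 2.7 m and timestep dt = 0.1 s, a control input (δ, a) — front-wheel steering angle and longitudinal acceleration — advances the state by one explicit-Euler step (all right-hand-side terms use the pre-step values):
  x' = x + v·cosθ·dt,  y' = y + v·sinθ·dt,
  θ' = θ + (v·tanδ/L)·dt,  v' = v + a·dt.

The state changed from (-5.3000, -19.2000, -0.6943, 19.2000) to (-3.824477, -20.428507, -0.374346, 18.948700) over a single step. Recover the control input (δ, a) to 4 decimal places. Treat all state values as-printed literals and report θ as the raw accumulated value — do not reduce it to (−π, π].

a = (v'−v)/dt = (-0.251300)/0.1 = -2.5130
Δθ = θ'−θ = 0.319954;  (v·dt/L) = 19.2000·0.1/2.7 = 0.711111
tan δ = Δθ·L/(v·dt) = 0.449935  →  δ = 0.4228

δ = 0.4228, a = -2.5130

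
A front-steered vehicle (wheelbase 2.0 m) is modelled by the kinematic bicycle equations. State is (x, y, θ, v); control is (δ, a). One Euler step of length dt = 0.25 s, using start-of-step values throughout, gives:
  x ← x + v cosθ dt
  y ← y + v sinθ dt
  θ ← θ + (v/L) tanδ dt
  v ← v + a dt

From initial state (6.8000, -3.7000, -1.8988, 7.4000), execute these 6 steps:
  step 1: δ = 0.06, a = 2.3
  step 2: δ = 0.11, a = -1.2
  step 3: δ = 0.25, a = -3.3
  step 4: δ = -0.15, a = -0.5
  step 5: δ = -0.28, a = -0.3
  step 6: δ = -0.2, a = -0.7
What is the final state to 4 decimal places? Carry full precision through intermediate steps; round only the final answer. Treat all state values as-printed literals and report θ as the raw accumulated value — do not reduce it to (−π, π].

after step 1 (δ=0.06, a=2.3): (6.204016, -5.451372, -1.843233, 7.975000)
after step 2 (δ=0.11, a=-1.2): (5.667539, -7.371588, -1.733133, 7.675000)
after step 3 (δ=0.25, a=-3.3): (5.357422, -9.265111, -1.488164, 6.850000)
after step 4 (δ=-0.15, a=-0.5): (5.498769, -10.971768, -1.617573, 6.725000)
after step 5 (δ=-0.28, a=-0.3): (5.420154, -12.651179, -1.859299, 6.650000)
after step 6 (δ=-0.2, a=-0.7): (4.947144, -14.244969, -2.027802, 6.475000)

(4.9471, -14.2450, -2.0278, 6.4750)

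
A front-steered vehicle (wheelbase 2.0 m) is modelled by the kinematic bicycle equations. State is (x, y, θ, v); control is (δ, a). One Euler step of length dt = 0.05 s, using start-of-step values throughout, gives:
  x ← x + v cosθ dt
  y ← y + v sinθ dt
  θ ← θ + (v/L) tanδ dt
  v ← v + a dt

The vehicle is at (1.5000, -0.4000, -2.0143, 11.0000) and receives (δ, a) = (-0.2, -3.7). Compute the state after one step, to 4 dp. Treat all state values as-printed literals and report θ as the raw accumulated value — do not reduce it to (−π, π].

x' = 1.5000 + 11.0000·cos(-2.0143)·0.05 = 1.2640
y' = -0.4000 + 11.0000·sin(-2.0143)·0.05 = -0.8968
θ' = -2.0143 + (11.0000/2.0)·tan(-0.2)·0.05 = -2.0700
v' = 11.0000 − 3.7000·0.05 = 10.8150

(1.2640, -0.8968, -2.0700, 10.8150)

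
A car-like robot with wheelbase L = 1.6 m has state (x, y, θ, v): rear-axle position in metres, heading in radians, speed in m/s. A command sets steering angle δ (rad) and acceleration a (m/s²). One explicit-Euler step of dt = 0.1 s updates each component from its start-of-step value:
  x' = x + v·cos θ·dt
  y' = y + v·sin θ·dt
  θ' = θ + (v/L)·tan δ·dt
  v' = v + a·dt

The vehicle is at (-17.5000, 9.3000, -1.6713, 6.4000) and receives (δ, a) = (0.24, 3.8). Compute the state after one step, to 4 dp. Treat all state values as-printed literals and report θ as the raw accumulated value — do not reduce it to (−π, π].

x' = -17.5000 + 6.4000·cos(-1.6713)·0.1 = -17.5642
y' = 9.3000 + 6.4000·sin(-1.6713)·0.1 = 8.6632
θ' = -1.6713 + (6.4000/1.6)·tan(0.24)·0.1 = -1.5734
v' = 6.4000 + 3.8000·0.1 = 6.7800

(-17.5642, 8.6632, -1.5734, 6.7800)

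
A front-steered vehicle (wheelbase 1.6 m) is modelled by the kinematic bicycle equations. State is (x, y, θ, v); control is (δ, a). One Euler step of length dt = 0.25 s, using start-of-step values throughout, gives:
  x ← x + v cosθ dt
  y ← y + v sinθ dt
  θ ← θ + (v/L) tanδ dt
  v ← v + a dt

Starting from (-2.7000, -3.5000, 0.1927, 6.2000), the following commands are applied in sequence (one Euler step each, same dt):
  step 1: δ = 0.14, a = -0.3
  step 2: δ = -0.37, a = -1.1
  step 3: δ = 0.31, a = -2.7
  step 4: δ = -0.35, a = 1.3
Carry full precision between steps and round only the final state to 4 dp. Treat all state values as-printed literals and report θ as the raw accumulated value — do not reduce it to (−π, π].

(2.9848, -2.4484, -0.0443, 5.5000)

after step 1 (δ=0.14, a=-0.3): (-1.178689, -3.203160, 0.329218, 6.125000)
after step 2 (δ=-0.37, a=-1.1): (0.270326, -2.708102, -0.041979, 5.850000)
after step 3 (δ=0.31, a=-2.7): (1.731537, -2.769478, 0.250820, 5.175000)
after step 4 (δ=-0.35, a=1.3): (2.984805, -2.448371, -0.044339, 5.500000)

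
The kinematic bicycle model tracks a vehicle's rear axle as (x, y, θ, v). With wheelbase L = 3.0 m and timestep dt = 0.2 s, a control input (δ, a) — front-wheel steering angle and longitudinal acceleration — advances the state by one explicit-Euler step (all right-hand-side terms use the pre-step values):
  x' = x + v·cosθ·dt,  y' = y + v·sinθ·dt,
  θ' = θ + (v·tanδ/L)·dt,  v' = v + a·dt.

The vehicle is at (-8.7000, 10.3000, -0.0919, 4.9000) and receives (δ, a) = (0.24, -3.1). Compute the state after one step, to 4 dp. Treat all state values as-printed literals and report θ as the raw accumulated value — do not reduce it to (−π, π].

(-7.7241, 10.2101, -0.0120, 4.2800)

x' = -8.7000 + 4.9000·cos(-0.0919)·0.2 = -7.7241
y' = 10.3000 + 4.9000·sin(-0.0919)·0.2 = 10.2101
θ' = -0.0919 + (4.9000/3.0)·tan(0.24)·0.2 = -0.0120
v' = 4.9000 − 3.1000·0.2 = 4.2800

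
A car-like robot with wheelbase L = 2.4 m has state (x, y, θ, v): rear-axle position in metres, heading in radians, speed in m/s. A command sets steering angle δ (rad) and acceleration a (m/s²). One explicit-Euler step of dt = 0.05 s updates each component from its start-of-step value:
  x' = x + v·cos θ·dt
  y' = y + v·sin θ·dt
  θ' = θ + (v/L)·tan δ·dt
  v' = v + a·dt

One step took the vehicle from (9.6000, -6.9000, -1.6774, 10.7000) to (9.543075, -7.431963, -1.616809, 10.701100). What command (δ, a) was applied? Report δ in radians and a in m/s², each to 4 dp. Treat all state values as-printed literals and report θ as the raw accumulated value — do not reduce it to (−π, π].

a = (v'−v)/dt = (0.001100)/0.05 = 0.0220
Δθ = θ'−θ = 0.060591;  (v·dt/L) = 10.7000·0.05/2.4 = 0.222917
tan δ = Δθ·L/(v·dt) = 0.271810  →  δ = 0.2654

δ = 0.2654, a = 0.0220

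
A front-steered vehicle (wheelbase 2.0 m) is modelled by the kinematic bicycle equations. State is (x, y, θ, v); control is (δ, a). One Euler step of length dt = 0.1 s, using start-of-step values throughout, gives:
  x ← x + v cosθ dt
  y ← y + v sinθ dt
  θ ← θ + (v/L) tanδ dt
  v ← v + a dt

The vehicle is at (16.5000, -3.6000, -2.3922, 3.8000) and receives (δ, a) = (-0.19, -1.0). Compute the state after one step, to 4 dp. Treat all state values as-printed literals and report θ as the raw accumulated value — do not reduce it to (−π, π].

x' = 16.5000 + 3.8000·cos(-2.3922)·0.1 = 16.2218
y' = -3.6000 + 3.8000·sin(-2.3922)·0.1 = -3.8589
θ' = -2.3922 + (3.8000/2.0)·tan(-0.19)·0.1 = -2.4287
v' = 3.8000 − 1.0000·0.1 = 3.7000

(16.2218, -3.8589, -2.4287, 3.7000)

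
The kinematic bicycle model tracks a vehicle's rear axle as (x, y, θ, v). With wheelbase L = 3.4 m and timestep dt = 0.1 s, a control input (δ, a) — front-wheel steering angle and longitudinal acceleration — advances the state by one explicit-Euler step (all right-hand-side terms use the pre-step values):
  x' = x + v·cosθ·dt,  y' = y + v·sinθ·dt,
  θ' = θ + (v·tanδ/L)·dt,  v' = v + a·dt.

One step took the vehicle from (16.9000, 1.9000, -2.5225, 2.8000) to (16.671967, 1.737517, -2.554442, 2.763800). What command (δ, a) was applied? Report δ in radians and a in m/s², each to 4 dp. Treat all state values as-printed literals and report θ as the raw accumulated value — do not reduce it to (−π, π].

a = (v'−v)/dt = (-0.036200)/0.1 = -0.3620
Δθ = θ'−θ = -0.031942;  (v·dt/L) = 2.8000·0.1/3.4 = 0.082353
tan δ = Δθ·L/(v·dt) = -0.387867  →  δ = -0.3700

δ = -0.3700, a = -0.3620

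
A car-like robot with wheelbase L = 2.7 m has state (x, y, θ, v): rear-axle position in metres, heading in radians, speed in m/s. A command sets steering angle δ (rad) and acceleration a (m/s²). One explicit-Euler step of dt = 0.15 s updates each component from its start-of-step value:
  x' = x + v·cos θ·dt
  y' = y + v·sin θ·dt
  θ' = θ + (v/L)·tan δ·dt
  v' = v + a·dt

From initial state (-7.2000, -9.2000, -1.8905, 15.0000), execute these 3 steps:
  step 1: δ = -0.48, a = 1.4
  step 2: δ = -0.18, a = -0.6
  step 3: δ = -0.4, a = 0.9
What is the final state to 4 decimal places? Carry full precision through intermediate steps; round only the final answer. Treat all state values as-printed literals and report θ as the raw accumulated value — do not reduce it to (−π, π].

after step 1 (δ=-0.48, a=1.4): (-7.907142, -11.335989, -2.324342, 15.210000)
after step 2 (δ=-0.18, a=-0.6): (-9.468210, -12.999812, -2.478107, 15.120000)
after step 3 (δ=-0.4, a=0.9): (-11.255054, -14.396599, -2.833253, 15.255000)

(-11.2551, -14.3966, -2.8333, 15.2550)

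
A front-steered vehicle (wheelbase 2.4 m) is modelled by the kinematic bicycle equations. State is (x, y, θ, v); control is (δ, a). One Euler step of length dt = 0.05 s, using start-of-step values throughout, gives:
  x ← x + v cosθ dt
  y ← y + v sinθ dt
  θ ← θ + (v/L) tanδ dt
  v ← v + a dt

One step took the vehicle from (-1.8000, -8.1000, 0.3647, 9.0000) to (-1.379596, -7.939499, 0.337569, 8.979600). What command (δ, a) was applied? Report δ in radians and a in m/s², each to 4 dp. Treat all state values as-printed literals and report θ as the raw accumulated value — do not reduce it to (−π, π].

a = (v'−v)/dt = (-0.020400)/0.05 = -0.4080
Δθ = θ'−θ = -0.027131;  (v·dt/L) = 9.0000·0.05/2.4 = 0.187500
tan δ = Δθ·L/(v·dt) = -0.144699  →  δ = -0.1437

δ = -0.1437, a = -0.4080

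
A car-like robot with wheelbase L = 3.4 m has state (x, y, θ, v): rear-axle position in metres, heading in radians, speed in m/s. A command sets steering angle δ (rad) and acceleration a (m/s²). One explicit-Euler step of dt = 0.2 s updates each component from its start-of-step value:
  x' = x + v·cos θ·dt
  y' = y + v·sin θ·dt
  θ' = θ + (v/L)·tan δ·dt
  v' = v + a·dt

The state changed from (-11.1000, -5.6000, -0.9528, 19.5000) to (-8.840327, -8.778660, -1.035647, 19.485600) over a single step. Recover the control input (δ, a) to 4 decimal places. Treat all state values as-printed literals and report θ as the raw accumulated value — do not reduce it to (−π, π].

δ = -0.0721, a = -0.0720

a = (v'−v)/dt = (-0.014400)/0.2 = -0.0720
Δθ = θ'−θ = -0.082847;  (v·dt/L) = 19.5000·0.2/3.4 = 1.147059
tan δ = Δθ·L/(v·dt) = -0.072226  →  δ = -0.0721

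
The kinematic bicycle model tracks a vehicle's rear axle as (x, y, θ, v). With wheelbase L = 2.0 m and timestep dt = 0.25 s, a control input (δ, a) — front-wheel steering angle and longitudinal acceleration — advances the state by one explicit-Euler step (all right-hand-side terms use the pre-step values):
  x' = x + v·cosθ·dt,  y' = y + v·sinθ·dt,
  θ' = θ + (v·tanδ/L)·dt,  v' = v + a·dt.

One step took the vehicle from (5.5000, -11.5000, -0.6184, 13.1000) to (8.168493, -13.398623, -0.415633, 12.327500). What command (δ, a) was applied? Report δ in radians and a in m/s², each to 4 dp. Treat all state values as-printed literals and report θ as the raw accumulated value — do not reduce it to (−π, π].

a = (v'−v)/dt = (-0.772500)/0.25 = -3.0900
Δθ = θ'−θ = 0.202767;  (v·dt/L) = 13.1000·0.25/2.0 = 1.637500
tan δ = Δθ·L/(v·dt) = 0.123827  →  δ = 0.1232

δ = 0.1232, a = -3.0900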